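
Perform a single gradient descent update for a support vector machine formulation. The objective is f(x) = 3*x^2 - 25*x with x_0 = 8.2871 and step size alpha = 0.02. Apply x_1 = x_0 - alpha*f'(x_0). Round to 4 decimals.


We compute the gradient at x_0 and apply the update.
f'(x) = 6*x - 25
f'(8.2871) = 6*8.2871 - 25 = 24.7226
x_1 = 8.2871 - 0.02*24.7226 = 7.7926


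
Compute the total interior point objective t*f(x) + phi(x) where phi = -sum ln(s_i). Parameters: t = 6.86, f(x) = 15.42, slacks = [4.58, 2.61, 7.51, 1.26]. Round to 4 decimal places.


Step 1: Compute log-barrier.
ln values: [1.5217, 0.9594, 2.0162, 0.2311]
phi = -(1.5217 + 0.9594 + 2.0162 + 0.2311) = -4.7284
Step 2: Compute augmented objective.
t*f(x) = 6.86*15.42 = 105.7812
Total = 105.7812 - 4.7284 = 101.0528


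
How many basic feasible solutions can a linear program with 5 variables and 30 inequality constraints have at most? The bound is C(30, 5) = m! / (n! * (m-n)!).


Each vertex corresponds to some choice of n active constraints out of m, so the number of vertices is at most C(m, n) = m! / (n!(m-n)!).
m = 30, n = 5
Numerator: 30 * 29 * 28 * 27 * 26
Denominator: 5! = 120
C(30, 5) = 142506


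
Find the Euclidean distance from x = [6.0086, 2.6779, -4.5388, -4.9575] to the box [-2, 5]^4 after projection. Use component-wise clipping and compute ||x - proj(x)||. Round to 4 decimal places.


Project each component onto [-2, 5].
clip(6.0086) = 5.0, clip(2.6779) = 2.6779, clip(-4.5388) = -2.0, clip(-4.9575) = -2.0
Projection = [5.0, 2.6779, -2.0, -2.0]
Squared diffs: [1.0173, 0.0, 6.4455, 8.7468]
Distance = sqrt(16.2096) = 4.0261


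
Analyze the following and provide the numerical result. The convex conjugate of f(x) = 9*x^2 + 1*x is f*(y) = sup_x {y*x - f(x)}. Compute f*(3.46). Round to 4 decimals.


f*(y) = sup_x {y*x - a*x^2 - b*x} = sup_x {(y-b)*x - a*x^2}
FOC: (y - b) - 2a*x = 0 => x* = (y - b)/(2a)
x* = (3.46 - 1)/(2*9) = 0.1367
f*(3.46) = (y-b)^2/(4a) = (3.46 - 1)^2/(4*9)
= 6.0516/36 = 0.1681


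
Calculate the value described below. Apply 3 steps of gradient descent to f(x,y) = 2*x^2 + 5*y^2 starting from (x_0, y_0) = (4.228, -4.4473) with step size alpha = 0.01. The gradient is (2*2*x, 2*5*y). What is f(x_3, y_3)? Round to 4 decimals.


Gradient descent on f(x,y) = 2*x^2 + 5*y^2.
Starting point: (4.228, -4.4473), alpha = 0.01
Step 1: grad_x = 2*2*4.228 = 16.912, grad_y = 2*5*-4.4473 = -44.473
  x_1 = 4.228 - 0.01*16.912 = 4.0589
  y_1 = -4.4473 - 0.01*-44.473 = -4.0026
Step 2: grad_x = 2*2*4.0589 = 16.2355, grad_y = 2*5*-4.0026 = -40.0257
  x_2 = 4.0589 - 0.01*16.2355 = 3.8965
  y_2 = -4.0026 - 0.01*-40.0257 = -3.6023
Step 3: grad_x = 2*2*3.8965 = 15.5861, grad_y = 2*5*-3.6023 = -36.0231
  x_3 = 3.8965 - 0.01*15.5861 = 3.7407
  y_3 = -3.6023 - 0.01*-36.0231 = -3.2421
f(3.7407, -3.2421) = 2*3.7407^2 + 5*(-3.2421)^2 = 80.5406


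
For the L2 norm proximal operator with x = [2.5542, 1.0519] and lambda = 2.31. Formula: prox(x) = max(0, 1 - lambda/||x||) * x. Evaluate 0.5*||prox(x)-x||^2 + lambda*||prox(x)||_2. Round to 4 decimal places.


Step 1: Compute ||x||.
||x|| = 2.7623
Step 2: Compute scaling factor.
scale = max(0, 1 - 2.31/2.7623) = 0.1637
Step 3: prox(x) = [0.4182, 0.1722]
||prox(x)|| = 0.4523
Step 4: Proximal objective.
0.5*||prox-x||^2 = 2.6681
lambda*||prox|| = 1.0448
Total = 3.7129


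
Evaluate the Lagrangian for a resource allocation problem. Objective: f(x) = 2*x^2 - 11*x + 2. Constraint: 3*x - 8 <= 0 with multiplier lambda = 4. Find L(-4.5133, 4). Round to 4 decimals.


Step 1: Evaluate f(x).
f(-4.5133) = 2*(-4.5133)^2 - 11*(-4.5133) + 2 = 92.3861
Step 2: Evaluate g(x).
g(-4.5133) = 3*-4.5133 - 8 = -21.5399
Step 3: Compute Lagrangian.
L = 92.3861 + 4*-21.5399 = 6.2265


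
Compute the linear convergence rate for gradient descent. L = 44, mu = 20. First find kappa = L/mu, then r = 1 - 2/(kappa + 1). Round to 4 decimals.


Step 1: Compute the condition number.
kappa = L/mu = 44/20 = 2.2
Step 2: Compute the convergence rate.
r = 1 - 2/(kappa + 1) = 1 - 2*mu/(L + mu) = (L - mu)/(L + mu) = 24/64 = 0.375


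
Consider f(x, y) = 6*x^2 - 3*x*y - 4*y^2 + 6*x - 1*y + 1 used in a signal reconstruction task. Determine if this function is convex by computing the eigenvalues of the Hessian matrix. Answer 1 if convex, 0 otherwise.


The Hessian of f(x,y) = 6*x^2 - 3*x*y - 4*y^2 + 6*x - 1*y + 1 is:
H = [[12, -3], [-3, -8]]
Trace = 12 - 8 = 4
Determinant = 12*-8 - (-3)^2 = -105
Discriminant = (4)^2 - 4*-105 = 436.0
Eigenvalues: lambda_1 = -8.4403, lambda_2 = 12.4403
The function is not convex.

0


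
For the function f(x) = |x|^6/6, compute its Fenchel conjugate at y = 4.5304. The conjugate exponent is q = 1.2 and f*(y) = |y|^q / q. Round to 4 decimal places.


The conjugate exponent q satisfies 1/p + 1/q = 1.
p = 6, so q = 6/(6 - 1) = 1.2
|y|^q = 4.5304^1.2 = 6.1286
f*(4.5304) = 6.1286 / 1.2 = 5.1072


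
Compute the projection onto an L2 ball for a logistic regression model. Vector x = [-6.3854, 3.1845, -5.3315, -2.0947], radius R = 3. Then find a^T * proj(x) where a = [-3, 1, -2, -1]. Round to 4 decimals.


Step 1: Compute ||x|| (intermediates to 6 decimals).
||x|| = sqrt((-6.3854)^2 + 3.1845^2 + (-5.3315)^2 + (-2.0947)^2) = 9.150248
Step 2: Project.
Since ||x|| > R, scale = R/||x|| = 3/9.150248 = 0.32786, proj(x) = scale * x
proj(x) = [-2.093517, 1.04407, -1.747986, -0.686768]
Step 3: Dot product.
a^T * proj(x) = -3*(-2.093517) + 1*1.04407 - 2*(-1.747986) - 1*(-0.686768) = 11.5074


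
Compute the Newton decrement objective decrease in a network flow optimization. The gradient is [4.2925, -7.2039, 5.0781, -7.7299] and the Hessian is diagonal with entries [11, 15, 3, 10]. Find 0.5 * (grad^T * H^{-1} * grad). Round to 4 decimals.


Step 1: H is diagonal, so H^(-1) * g = [0.3902, -0.4803, 1.6927, -0.773].
Step 2: g^T H^(-1) g = sum_i g_i^2 / H_ii
  = (4.2925)^2/11 + (-7.2039)^2/15 + (5.0781)^2/3 + (-7.7299)^2/10
  = 1.6751 + 3.4597 + 8.5957 + 5.9751 = 19.7056
Step 3: Objective decrease = 0.5 * g^T H^(-1) g = 9.8528


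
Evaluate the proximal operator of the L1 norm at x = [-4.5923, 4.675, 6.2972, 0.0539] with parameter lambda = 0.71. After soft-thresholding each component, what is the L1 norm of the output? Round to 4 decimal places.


Soft-thresholding with lambda = 0.71:
prox(-4.5923) = sign(-4.5923)*max(|-4.5923| - 0.71, 0) = -3.8823
prox(4.675) = sign(4.675)*max(|4.675| - 0.71, 0) = 3.965
prox(6.2972) = sign(6.2972)*max(|6.2972| - 0.71, 0) = 5.5872
prox(0.0539) = sign(0.0539)*max(|0.0539| - 0.71, 0) = 0.0
prox(x) = [-3.8823, 3.965, 5.5872, 0.0]
||prox(x)||_1 = 3.8823 + 3.965 + 5.5872 + 0.0 = 13.4345


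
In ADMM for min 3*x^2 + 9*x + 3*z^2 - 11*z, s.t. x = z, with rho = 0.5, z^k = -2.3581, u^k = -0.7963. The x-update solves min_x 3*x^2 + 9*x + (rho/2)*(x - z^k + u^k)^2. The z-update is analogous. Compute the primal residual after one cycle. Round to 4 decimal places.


ADMM iteration with rho = 0.5, z^k = -2.3581, u^k = -0.7963
Step 1: x-update.
Minimize 3*x^2 + 9*x + (0.5/2)*(x + 2.3581 - 0.7963)^2
FOC: (2*3 + 0.5)*x = -9 + 0.5*(-2.3581 + 0.7963)
x^{k+1} = -1.5048
Step 2: z-update.
Minimize 3*z^2 - 11*z + (0.5/2)*(-1.5048 - z - 0.7963)^2
FOC: (2*3 + 0.5)*z = 11 + 0.5*(-1.5048 - 0.7963)
z^{k+1} = 1.5153
Step 3: u-update.
u^{k+1} = -0.7963 - 1.5048 - 1.5153 = -3.8164
Step 4: Primal residual = |-1.5048 - 1.5153| = 3.0201


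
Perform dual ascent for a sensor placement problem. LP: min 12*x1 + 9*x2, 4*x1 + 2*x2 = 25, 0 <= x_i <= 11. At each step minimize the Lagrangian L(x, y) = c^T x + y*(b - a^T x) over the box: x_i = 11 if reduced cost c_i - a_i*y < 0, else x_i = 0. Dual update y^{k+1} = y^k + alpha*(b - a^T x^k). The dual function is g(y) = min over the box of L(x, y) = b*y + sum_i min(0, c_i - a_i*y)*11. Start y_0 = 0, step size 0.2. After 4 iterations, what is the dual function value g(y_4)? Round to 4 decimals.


Dual ascent for LP: min 12*x1 + 9*x2, 4*x1 + 2*x2 = 25, 0 <= x_i <= 11
Step 1: y^k = 0.0, reduced costs: (12.0, 9.0)
  x^k = (0.0, 0.0), subgradient = b - a^T x = 25.0
  y^{k+1} = 0.0 + 0.2*25.0 = 5.0
Step 2: y^k = 5.0, reduced costs: (-8.0, -1.0)
  x^k = (11.0, 11.0), subgradient = b - a^T x = -41.0
  y^{k+1} = 5.0 + 0.2*-41.0 = -3.2
Step 3: y^k = -3.2, reduced costs: (24.8, 15.4)
  x^k = (0.0, 0.0), subgradient = b - a^T x = 25.0
  y^{k+1} = -3.2 + 0.2*25.0 = 1.8
Step 4: y^k = 1.8, reduced costs: (4.8, 5.4)
  x^k = (0.0, 0.0), subgradient = b - a^T x = 25.0
  y^{k+1} = 1.8 + 0.2*25.0 = 6.8
Dual objective at y_4 = 6.8: reduced costs (-15.2, -4.6), box minimizer x = (11.0, 11.0)
g(y_4) = b*y + (c1 - a1*y)*x1 + (c2 - a2*y)*x2 = 25*6.8 + (-15.2)*11.0 + (-4.6)*11.0 = 170.0 - 167.2 - 50.6 = -47.8


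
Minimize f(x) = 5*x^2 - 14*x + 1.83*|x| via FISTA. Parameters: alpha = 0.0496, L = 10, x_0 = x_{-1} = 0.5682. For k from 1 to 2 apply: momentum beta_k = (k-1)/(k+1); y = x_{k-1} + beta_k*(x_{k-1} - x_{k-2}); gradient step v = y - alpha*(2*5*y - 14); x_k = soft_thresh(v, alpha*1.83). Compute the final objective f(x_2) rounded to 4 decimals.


FISTA on f(x) = 5*x^2 - 14*x + 1.83*|x|
L = 10, alpha = 0.0496
Iteration 1: beta = 0.0, y = 0.5682 + 0.0*(0.5682 - 0.5682) = 0.5682
  grad(y) = -8.318, v = y - alpha*grad = 0.9808
  prox(v) = soft_thresh(0.9808, 0.0908) = 0.89
Iteration 2: beta = 0.3333, y = 0.89 + 0.3333*(0.89 - 0.5682) = 0.9973
  grad(y) = -4.0273, v = y - alpha*grad = 1.197
  prox(v) = soft_thresh(1.197, 0.0908) = 1.1063
f(x_2) = 5*1.1063^2 - 14*1.1063 + 1.83*|1.1063| = -7.3441


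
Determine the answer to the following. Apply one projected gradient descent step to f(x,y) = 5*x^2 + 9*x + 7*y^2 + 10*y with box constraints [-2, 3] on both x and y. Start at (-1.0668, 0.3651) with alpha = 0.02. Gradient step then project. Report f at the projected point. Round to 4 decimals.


Step 1: Compute gradient at (-1.0668, 0.3651).
grad_x = 2*5*-1.0668 + 9 = -1.668
grad_y = 2*7*0.3651 + 10 = 15.1114
Step 2: Gradient step.
x_raw = -1.0668 - 0.02*-1.668 = -1.0334
y_raw = 0.3651 - 0.02*15.1114 = 0.0629
Step 3: Project onto [-2, 3].
x_proj = clip(-1.0334) = -1.0334
y_proj = clip(0.0629) = 0.0629
Step 4: Evaluate f.
f(-1.0334, 0.0629) = -3.3046


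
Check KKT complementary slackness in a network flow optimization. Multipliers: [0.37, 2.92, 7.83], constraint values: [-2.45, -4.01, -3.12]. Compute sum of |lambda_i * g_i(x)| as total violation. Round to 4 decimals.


KKT complementary slackness check:
lambda_1 * g_1 = 0.37 * -2.45 = -0.9065
lambda_2 * g_2 = 2.92 * -4.01 = -11.7092
lambda_3 * g_3 = 7.83 * -3.12 = -24.4296
Total violation = 0.9065 + 11.7092 + 24.4296 = 37.0453


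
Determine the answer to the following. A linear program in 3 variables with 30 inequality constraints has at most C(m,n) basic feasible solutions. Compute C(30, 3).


Each vertex corresponds to some choice of n active constraints out of m, so the number of vertices is at most C(m, n) = m! / (n!(m-n)!).
m = 30, n = 3
Numerator: 30 * 29 * 28
Denominator: 3! = 6
C(30, 3) = 4060


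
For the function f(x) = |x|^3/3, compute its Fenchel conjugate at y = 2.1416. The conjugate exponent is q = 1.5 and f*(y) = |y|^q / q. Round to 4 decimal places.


The conjugate exponent q satisfies 1/p + 1/q = 1.
p = 3, so q = 3/(3 - 1) = 1.5
|y|^q = 2.1416^1.5 = 3.1341
f*(2.1416) = 3.1341 / 1.5 = 2.0894


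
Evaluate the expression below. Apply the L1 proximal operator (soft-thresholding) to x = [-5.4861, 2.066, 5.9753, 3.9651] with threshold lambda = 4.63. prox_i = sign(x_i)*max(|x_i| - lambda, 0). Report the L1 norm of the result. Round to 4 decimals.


Soft-thresholding with lambda = 4.63:
prox(-5.4861) = sign(-5.4861)*max(|-5.4861| - 4.63, 0) = -0.8561
prox(2.066) = sign(2.066)*max(|2.066| - 4.63, 0) = 0.0
prox(5.9753) = sign(5.9753)*max(|5.9753| - 4.63, 0) = 1.3453
prox(3.9651) = sign(3.9651)*max(|3.9651| - 4.63, 0) = 0.0
prox(x) = [-0.8561, 0.0, 1.3453, 0.0]
||prox(x)||_1 = 0.8561 + 0.0 + 1.3453 + 0.0 = 2.2014


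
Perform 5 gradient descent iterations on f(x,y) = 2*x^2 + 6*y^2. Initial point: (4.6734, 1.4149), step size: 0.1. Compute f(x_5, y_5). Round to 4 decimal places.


Gradient descent on f(x,y) = 2*x^2 + 6*y^2.
Starting point: (4.6734, 1.4149), alpha = 0.1
Step 1: grad_x = 2*2*4.6734 = 18.6936, grad_y = 2*6*1.4149 = 16.9788
  x_1 = 4.6734 - 0.1*18.6936 = 2.804
  y_1 = 1.4149 - 0.1*16.9788 = -0.283
Step 2: grad_x = 2*2*2.804 = 11.2162, grad_y = 2*6*-0.283 = -3.3958
  x_2 = 2.804 - 0.1*11.2162 = 1.6824
  y_2 = -0.283 - 0.1*-3.3958 = 0.0566
Step 3: grad_x = 2*2*1.6824 = 6.7297, grad_y = 2*6*0.0566 = 0.6792
  x_3 = 1.6824 - 0.1*6.7297 = 1.0095
  y_3 = 0.0566 - 0.1*0.6792 = -0.0113
Step 4: grad_x = 2*2*1.0095 = 4.0378, grad_y = 2*6*-0.0113 = -0.1358
  x_4 = 1.0095 - 0.1*4.0378 = 0.6057
  y_4 = -0.0113 - 0.1*-0.1358 = 0.0023
Step 5: grad_x = 2*2*0.6057 = 2.4227, grad_y = 2*6*0.0023 = 0.0272
  x_5 = 0.6057 - 0.1*2.4227 = 0.3634
  y_5 = 0.0023 - 0.1*0.0272 = -0.0005
f(0.3634, -0.0005) = 2*0.3634^2 + 6*(-0.0005)^2 = 0.2641


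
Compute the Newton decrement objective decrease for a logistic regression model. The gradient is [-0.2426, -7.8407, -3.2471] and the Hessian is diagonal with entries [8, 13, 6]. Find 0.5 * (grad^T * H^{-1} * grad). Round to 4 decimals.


Step 1: H is diagonal, so H^(-1) * g = [-0.0303, -0.6031, -0.5412].
Step 2: g^T H^(-1) g = sum_i g_i^2 / H_ii
  = (-0.2426)^2/8 + (-7.8407)^2/13 + (-3.2471)^2/6
  = 0.0074 + 4.729 + 1.7573 = 6.4936
Step 3: Objective decrease = 0.5 * g^T H^(-1) g = 3.2468


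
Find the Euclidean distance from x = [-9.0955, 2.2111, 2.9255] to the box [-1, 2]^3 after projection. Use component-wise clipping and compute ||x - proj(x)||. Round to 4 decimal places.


Project each component onto [-1, 2].
clip(-9.0955) = -1.0, clip(2.2111) = 2.0, clip(2.9255) = 2.0
Projection = [-1.0, 2.0, 2.0]
Squared diffs: [65.5371, 0.0446, 0.8566]
Distance = sqrt(66.4383) = 8.151


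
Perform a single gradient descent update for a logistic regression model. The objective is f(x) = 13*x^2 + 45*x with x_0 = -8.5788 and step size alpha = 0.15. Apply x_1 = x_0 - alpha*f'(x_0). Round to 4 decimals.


We compute the gradient at x_0 and apply the update.
f'(x) = 26*x + 45
f'(-8.5788) = 26*-8.5788 + 45 = -178.0488
x_1 = -8.5788 - 0.15*-178.0488 = 18.1285


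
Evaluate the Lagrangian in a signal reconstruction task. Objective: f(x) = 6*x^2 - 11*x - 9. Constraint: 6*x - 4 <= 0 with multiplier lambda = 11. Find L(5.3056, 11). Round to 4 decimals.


Step 1: Evaluate f(x).
f(5.3056) = 6*5.3056^2 - 11*5.3056 - 9 = 101.5347
Step 2: Evaluate g(x).
g(5.3056) = 6*5.3056 - 4 = 27.8336
Step 3: Compute Lagrangian.
L = 101.5347 + 11*27.8336 = 407.7043


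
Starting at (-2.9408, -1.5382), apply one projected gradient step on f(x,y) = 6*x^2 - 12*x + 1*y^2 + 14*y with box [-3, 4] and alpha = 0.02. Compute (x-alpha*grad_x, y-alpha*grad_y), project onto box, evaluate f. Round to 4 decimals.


Step 1: Compute gradient at (-2.9408, -1.5382).
grad_x = 2*6*-2.9408 - 12 = -47.2896
grad_y = 2*1*-1.5382 + 14 = 10.9236
Step 2: Gradient step.
x_raw = -2.9408 - 0.02*-47.2896 = -1.995
y_raw = -1.5382 - 0.02*10.9236 = -1.7567
Step 3: Project onto [-3, 4].
x_proj = clip(-1.995) = -1.995
y_proj = clip(-1.7567) = -1.7567
Step 4: Evaluate f.
f(-1.995, -1.7567) = 26.3129


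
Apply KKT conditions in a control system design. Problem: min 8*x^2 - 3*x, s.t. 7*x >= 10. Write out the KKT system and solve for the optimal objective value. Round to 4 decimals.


Step 1: Try lambda = 0 (constraint inactive).
x_unc = 3/(2*8) = 0.1875
Check: 7*0.1875 = 1.3125 < 10 -- violated!
Step 2: Constraint must be active: 7*x = 10
x* = 10/7 = 1.4286 (rounded; the exact value 10/7 is used below)
lambda = (2*8*(10/7) - 3)/7 = 2.8367
Step 3: Compute optimal value.
f(x*) = 8*(10/7)^2 - 3*(10/7) = 12.0408


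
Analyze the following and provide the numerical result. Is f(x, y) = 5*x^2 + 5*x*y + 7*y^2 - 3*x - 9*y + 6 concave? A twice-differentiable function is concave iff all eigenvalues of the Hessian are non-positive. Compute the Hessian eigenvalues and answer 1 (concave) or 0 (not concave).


The Hessian of f(x,y) = 5*x^2 + 5*x*y + 7*y^2 - 3*x - 9*y + 6 is:
H = [[10, 5], [5, 14]]
Trace = 10 + 14 = 24
Determinant = 10*14 - (5)^2 = 115
Discriminant = (24)^2 - 4*115 = 116.0
Eigenvalues: lambda_1 = 6.6148, lambda_2 = 17.3852
The function is not concave.

0


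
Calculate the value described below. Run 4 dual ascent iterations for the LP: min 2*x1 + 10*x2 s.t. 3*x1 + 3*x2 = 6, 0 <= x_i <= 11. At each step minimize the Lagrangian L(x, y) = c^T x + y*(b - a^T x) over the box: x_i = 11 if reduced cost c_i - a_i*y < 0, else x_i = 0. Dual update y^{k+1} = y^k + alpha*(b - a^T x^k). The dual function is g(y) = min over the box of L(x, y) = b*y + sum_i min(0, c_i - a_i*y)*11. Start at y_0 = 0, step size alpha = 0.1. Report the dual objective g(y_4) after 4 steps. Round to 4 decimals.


Dual ascent for LP: min 2*x1 + 10*x2, 3*x1 + 3*x2 = 6, 0 <= x_i <= 11
Step 1: y^k = 0.0, reduced costs: (2.0, 10.0)
  x^k = (0.0, 0.0), subgradient = b - a^T x = 6.0
  y^{k+1} = 0.0 + 0.1*6.0 = 0.6
Step 2: y^k = 0.6, reduced costs: (0.2, 8.2)
  x^k = (0.0, 0.0), subgradient = b - a^T x = 6.0
  y^{k+1} = 0.6 + 0.1*6.0 = 1.2
Step 3: y^k = 1.2, reduced costs: (-1.6, 6.4)
  x^k = (11.0, 0.0), subgradient = b - a^T x = -27.0
  y^{k+1} = 1.2 + 0.1*-27.0 = -1.5
Step 4: y^k = -1.5, reduced costs: (6.5, 14.5)
  x^k = (0.0, 0.0), subgradient = b - a^T x = 6.0
  y^{k+1} = -1.5 + 0.1*6.0 = -0.9
Dual objective at y_4 = -0.9: reduced costs (4.7, 12.7), box minimizer x = (0.0, 0.0)
g(y_4) = b*y + (c1 - a1*y)*x1 + (c2 - a2*y)*x2 = 6*(-0.9) + 4.7*0.0 + 12.7*0.0 = -5.4 + 0.0 + 0.0 = -5.4


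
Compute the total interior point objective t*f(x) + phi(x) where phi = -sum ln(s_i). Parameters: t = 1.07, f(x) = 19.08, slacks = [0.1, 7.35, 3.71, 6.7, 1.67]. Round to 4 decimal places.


Step 1: Compute log-barrier.
ln values: [-2.3026, 1.9947, 1.311, 1.9021, 0.5128]
phi = -(-2.3026 + 1.9947 + 1.311 + 1.9021 + 0.5128) = -3.4181
Step 2: Compute augmented objective.
t*f(x) = 1.07*19.08 = 20.4156
Total = 20.4156 - 3.4181 = 16.9975


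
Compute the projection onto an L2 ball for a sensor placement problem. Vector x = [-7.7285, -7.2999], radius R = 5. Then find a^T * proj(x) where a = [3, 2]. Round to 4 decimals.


Step 1: Compute ||x|| (intermediates to 6 decimals).
||x|| = sqrt((-7.7285)^2 + (-7.2999)^2) = 10.631004
Step 2: Project.
Since ||x|| > R, scale = R/||x|| = 5/10.631004 = 0.470322, proj(x) = scale * x
proj(x) = [-3.634884, -3.433304]
Step 3: Dot product.
a^T * proj(x) = 3*(-3.634884) + 2*(-3.433304) = -17.7713


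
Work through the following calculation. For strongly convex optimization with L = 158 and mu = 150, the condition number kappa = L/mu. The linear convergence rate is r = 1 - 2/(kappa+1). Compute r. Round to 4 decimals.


Step 1: Compute the condition number.
kappa = L/mu = 158/150 = 1.0533
Step 2: Compute the convergence rate.
r = 1 - 2/(kappa + 1) = 1 - 2*mu/(L + mu) = (L - mu)/(L + mu) = 8/308 = 0.026


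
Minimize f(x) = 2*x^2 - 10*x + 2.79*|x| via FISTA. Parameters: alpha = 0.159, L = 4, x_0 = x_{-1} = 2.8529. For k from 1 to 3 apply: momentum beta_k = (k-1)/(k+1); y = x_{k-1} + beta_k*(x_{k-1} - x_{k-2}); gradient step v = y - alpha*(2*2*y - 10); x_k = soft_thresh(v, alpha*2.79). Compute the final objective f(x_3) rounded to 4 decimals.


FISTA on f(x) = 2*x^2 - 10*x + 2.79*|x|
L = 4, alpha = 0.159
Iteration 1: beta = 0.0, y = 2.8529 + 0.0*(2.8529 - 2.8529) = 2.8529
  grad(y) = 1.4116, v = y - alpha*grad = 2.6285
  prox(v) = soft_thresh(2.6285, 0.4436) = 2.1848
Iteration 2: beta = 0.3333, y = 2.1848 + 0.3333*(2.1848 - 2.8529) = 1.9622
  grad(y) = -2.1514, v = y - alpha*grad = 2.3042
  prox(v) = soft_thresh(2.3042, 0.4436) = 1.8606
Iteration 3: beta = 0.5, y = 1.8606 + 0.5*(1.8606 - 2.1848) = 1.6985
  grad(y) = -3.206, v = y - alpha*grad = 2.2083
  prox(v) = soft_thresh(2.2083, 0.4436) = 1.7646
f(x_3) = 2*1.7646^2 - 10*1.7646 + 2.79*|1.7646| = -6.4951


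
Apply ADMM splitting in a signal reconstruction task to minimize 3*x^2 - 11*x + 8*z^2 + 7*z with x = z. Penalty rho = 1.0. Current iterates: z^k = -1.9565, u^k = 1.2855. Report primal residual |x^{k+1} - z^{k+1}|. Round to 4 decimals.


ADMM iteration with rho = 1.0, z^k = -1.9565, u^k = 1.2855
Step 1: x-update.
Minimize 3*x^2 - 11*x + (1.0/2)*(x + 1.9565 + 1.2855)^2
FOC: (2*3 + 1.0)*x = 11 + 1.0*(-1.9565 - 1.2855)
x^{k+1} = 1.1083
Step 2: z-update.
Minimize 8*z^2 + 7*z + (1.0/2)*(1.1083 - z + 1.2855)^2
FOC: (2*8 + 1.0)*z = -7 + 1.0*(1.1083 + 1.2855)
z^{k+1} = -0.271
Step 3: u-update.
u^{k+1} = 1.2855 + 1.1083 + 0.271 = 2.6647
Step 4: Primal residual = |1.1083 + 0.271| = 1.3792


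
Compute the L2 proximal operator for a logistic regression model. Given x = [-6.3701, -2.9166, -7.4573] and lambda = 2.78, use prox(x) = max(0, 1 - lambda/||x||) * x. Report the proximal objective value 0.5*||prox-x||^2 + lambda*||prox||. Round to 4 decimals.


Step 1: Compute ||x||.
||x|| = 10.2321
Step 2: Compute scaling factor.
scale = max(0, 1 - 2.78/10.2321) = 0.7283
Step 3: prox(x) = [-4.6394, -2.1242, -5.4312]
||prox(x)|| = 7.4521
Step 4: Proximal objective.
0.5*||prox-x||^2 = 3.8642
lambda*||prox|| = 20.7168
Total = 24.5811


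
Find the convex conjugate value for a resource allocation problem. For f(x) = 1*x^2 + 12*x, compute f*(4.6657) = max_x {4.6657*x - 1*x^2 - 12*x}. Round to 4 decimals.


f*(y) = sup_x {y*x - a*x^2 - b*x} = sup_x {(y-b)*x - a*x^2}
FOC: (y - b) - 2a*x = 0 => x* = (y - b)/(2a)
x* = (4.6657 - 12)/(2*1) = -3.6672
f*(4.6657) = (y-b)^2/(4a) = (4.6657 - 12)^2/(4*1)
= 53.792/4 = 13.448


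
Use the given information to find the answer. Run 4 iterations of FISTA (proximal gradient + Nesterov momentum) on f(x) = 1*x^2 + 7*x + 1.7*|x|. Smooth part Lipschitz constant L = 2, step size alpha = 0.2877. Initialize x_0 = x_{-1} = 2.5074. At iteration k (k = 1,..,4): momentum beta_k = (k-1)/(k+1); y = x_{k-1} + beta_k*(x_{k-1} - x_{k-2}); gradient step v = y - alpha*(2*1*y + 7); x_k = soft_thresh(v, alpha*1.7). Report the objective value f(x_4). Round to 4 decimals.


FISTA on f(x) = 1*x^2 + 7*x + 1.7*|x|
L = 2, alpha = 0.2877
Iteration 1: beta = 0.0, y = 2.5074 + 0.0*(2.5074 - 2.5074) = 2.5074
  grad(y) = 12.0148, v = y - alpha*grad = -0.9493
  prox(v) = soft_thresh(-0.9493, 0.4891) = -0.4602
Iteration 2: beta = 0.3333, y = -0.4602 + 0.3333*(-0.4602 - 2.5074) = -1.4494
  grad(y) = 4.1013, v = y - alpha*grad = -2.6293
  prox(v) = soft_thresh(-2.6293, 0.4891) = -2.1402
Iteration 3: beta = 0.5, y = -2.1402 + 0.5*(-2.1402 + 0.4602) = -2.9802
  grad(y) = 1.0395, v = y - alpha*grad = -3.2793
  prox(v) = soft_thresh(-3.2793, 0.4891) = -2.7902
Iteration 4: beta = 0.6, y = -2.7902 + 0.6*(-2.7902 + 2.1402) = -3.1802
  grad(y) = 0.6396, v = y - alpha*grad = -3.3642
  prox(v) = soft_thresh(-3.3642, 0.4891) = -2.8751
f(x_4) = 1*(-2.8751)^2 + 7*(-2.8751) + 1.7*|-2.8751| = -6.9718


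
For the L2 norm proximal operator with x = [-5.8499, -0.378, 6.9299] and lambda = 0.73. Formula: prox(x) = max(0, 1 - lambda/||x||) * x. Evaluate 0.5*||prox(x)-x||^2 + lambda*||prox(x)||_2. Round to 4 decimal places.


Step 1: Compute ||x||.
||x|| = 9.0768
Step 2: Compute scaling factor.
scale = max(0, 1 - 0.73/9.0768) = 0.9196
Step 3: prox(x) = [-5.3794, -0.3476, 6.3726]
||prox(x)|| = 8.3468
Step 4: Proximal objective.
0.5*||prox-x||^2 = 0.2665
lambda*||prox|| = 6.0932
Total = 6.3596


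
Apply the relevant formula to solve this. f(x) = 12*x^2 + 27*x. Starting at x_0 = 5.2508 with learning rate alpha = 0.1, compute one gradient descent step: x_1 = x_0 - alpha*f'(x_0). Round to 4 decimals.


We compute the gradient at x_0 and apply the update.
f'(x) = 24*x + 27
f'(5.2508) = 24*5.2508 + 27 = 153.0192
x_1 = 5.2508 - 0.1*153.0192 = -10.0511


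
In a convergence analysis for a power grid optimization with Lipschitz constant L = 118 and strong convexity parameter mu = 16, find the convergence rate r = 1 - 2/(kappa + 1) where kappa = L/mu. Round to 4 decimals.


Step 1: Compute the condition number.
kappa = L/mu = 118/16 = 7.375
Step 2: Compute the convergence rate.
r = 1 - 2/(kappa + 1) = 1 - 2*mu/(L + mu) = (L - mu)/(L + mu) = 102/134 = 0.7612


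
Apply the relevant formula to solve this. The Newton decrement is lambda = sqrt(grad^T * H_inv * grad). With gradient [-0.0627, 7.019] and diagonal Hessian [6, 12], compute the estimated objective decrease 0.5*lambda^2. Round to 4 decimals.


Step 1: H is diagonal, so H^(-1) * g = [-0.0105, 0.5849].
Step 2: g^T H^(-1) g = sum_i g_i^2 / H_ii
  = (-0.0627)^2/6 + (7.019)^2/12
  = 0.0007 + 4.1055 = 4.1062
Step 3: Objective decrease = 0.5 * g^T H^(-1) g = 2.0531


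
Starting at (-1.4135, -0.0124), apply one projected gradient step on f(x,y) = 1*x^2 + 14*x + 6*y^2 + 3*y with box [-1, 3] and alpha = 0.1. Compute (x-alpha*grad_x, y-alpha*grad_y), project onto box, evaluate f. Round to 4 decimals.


Step 1: Compute gradient at (-1.4135, -0.0124).
grad_x = 2*1*-1.4135 + 14 = 11.173
grad_y = 2*6*-0.0124 + 3 = 2.8512
Step 2: Gradient step.
x_raw = -1.4135 - 0.1*11.173 = -2.5308
y_raw = -0.0124 - 0.1*2.8512 = -0.2975
Step 3: Project onto [-1, 3].
x_proj = clip(-2.5308) = -1.0
y_proj = clip(-0.2975) = -0.2975
Step 4: Evaluate f.
f(-1.0, -0.2975) = -13.3615


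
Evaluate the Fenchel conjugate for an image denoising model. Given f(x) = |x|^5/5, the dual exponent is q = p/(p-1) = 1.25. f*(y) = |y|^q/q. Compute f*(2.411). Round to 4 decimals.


The conjugate exponent q satisfies 1/p + 1/q = 1.
p = 5, so q = 5/(5 - 1) = 1.25
|y|^q = 2.411^1.25 = 3.0043
f*(2.411) = 3.0043 / 1.25 = 2.4035


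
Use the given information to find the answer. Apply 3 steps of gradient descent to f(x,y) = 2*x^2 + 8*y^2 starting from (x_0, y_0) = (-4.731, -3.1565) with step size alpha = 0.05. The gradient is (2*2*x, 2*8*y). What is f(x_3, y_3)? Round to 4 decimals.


Gradient descent on f(x,y) = 2*x^2 + 8*y^2.
Starting point: (-4.731, -3.1565), alpha = 0.05
Step 1: grad_x = 2*2*-4.731 = -18.924, grad_y = 2*8*-3.1565 = -50.504
  x_1 = -4.731 - 0.05*-18.924 = -3.7848
  y_1 = -3.1565 - 0.05*-50.504 = -0.6313
Step 2: grad_x = 2*2*-3.7848 = -15.1392, grad_y = 2*8*-0.6313 = -10.1008
  x_2 = -3.7848 - 0.05*-15.1392 = -3.0278
  y_2 = -0.6313 - 0.05*-10.1008 = -0.1263
Step 3: grad_x = 2*2*-3.0278 = -12.1114, grad_y = 2*8*-0.1263 = -2.0202
  x_3 = -3.0278 - 0.05*-12.1114 = -2.4223
  y_3 = -0.1263 - 0.05*-2.0202 = -0.0253
f(-2.4223, -0.0253) = 2*(-2.4223)^2 + 8*(-0.0253)^2 = 11.7399


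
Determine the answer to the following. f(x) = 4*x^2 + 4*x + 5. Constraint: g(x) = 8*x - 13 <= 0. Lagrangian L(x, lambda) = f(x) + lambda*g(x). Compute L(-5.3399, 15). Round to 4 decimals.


Step 1: Evaluate f(x).
f(-5.3399) = 4*(-5.3399)^2 + 4*(-5.3399) + 5 = 97.6985
Step 2: Evaluate g(x).
g(-5.3399) = 8*-5.3399 - 13 = -55.7192
Step 3: Compute Lagrangian.
L = 97.6985 + 15*-55.7192 = -738.0895


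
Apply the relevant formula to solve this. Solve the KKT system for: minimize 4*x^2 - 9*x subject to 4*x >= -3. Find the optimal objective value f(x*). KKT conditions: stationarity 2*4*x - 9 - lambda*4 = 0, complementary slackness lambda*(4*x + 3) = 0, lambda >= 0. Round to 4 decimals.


Step 1: Try lambda = 0 (constraint inactive).
Stationarity: 2*4*x - 9 = 0
x* = 9/(2*4) = 1.125
Check constraint: 4*1.125 = 4.5 >= -3 -- satisfied.
Step 2: Compute optimal value.
f(x*) = 4*1.125^2 - 9*1.125 = -5.0625


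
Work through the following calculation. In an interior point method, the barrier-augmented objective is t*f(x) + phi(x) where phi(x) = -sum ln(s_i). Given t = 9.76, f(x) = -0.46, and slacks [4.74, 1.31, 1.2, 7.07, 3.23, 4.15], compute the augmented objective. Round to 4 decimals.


Step 1: Compute log-barrier.
ln values: [1.556, 0.27, 0.1823, 1.9559, 1.1725, 1.4231]
phi = -(1.556 + 0.27 + 0.1823 + 1.9559 + 1.1725 + 1.4231) = -6.5598
Step 2: Compute augmented objective.
t*f(x) = 9.76*-0.46 = -4.4896
Total = -4.4896 - 6.5598 = -11.0494


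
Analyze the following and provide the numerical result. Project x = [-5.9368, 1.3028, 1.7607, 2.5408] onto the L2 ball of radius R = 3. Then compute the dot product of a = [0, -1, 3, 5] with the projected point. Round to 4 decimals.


Step 1: Compute ||x|| (intermediates to 6 decimals).
||x|| = sqrt((-5.9368)^2 + 1.3028^2 + 1.7607^2 + 2.5408^2) = 6.818989
Step 2: Project.
Since ||x|| > R, scale = R/||x|| = 3/6.818989 = 0.439948, proj(x) = scale * x
proj(x) = [-2.611883, 0.573164, 0.774616, 1.11782]
Step 3: Dot product.
a^T * proj(x) = 0*(-2.611883) - 1*0.573164 + 3*0.774616 + 5*1.11782 = 7.3398


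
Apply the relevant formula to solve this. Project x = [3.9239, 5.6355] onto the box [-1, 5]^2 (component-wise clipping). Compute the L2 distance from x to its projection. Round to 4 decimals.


Project each component onto [-1, 5].
clip(3.9239) = 3.9239, clip(5.6355) = 5.0
Projection = [3.9239, 5.0]
Squared diffs: [0.0, 0.4039]
Distance = sqrt(0.4039) = 0.6355


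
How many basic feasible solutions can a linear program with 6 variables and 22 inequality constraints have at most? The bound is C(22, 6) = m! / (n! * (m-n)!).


Each vertex corresponds to some choice of n active constraints out of m, so the number of vertices is at most C(m, n) = m! / (n!(m-n)!).
m = 22, n = 6
Numerator: 22 * 21 * 20 * 19 * 18 * 17
Denominator: 6! = 720
C(22, 6) = 74613


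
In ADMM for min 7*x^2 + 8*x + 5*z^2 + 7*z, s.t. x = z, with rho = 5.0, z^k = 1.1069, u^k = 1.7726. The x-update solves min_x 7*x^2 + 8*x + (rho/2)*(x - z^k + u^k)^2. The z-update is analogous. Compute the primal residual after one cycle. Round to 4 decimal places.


ADMM iteration with rho = 5.0, z^k = 1.1069, u^k = 1.7726
Step 1: x-update.
Minimize 7*x^2 + 8*x + (5.0/2)*(x - 1.1069 + 1.7726)^2
FOC: (2*7 + 5.0)*x = -8 + 5.0*(1.1069 - 1.7726)
x^{k+1} = -0.5962
Step 2: z-update.
Minimize 5*z^2 + 7*z + (5.0/2)*(-0.5962 - z + 1.7726)^2
FOC: (2*5 + 5.0)*z = -7 + 5.0*(-0.5962 + 1.7726)
z^{k+1} = -0.0745
Step 3: u-update.
u^{k+1} = 1.7726 - 0.5962 + 0.0745 = 1.2509
Step 4: Primal residual = |-0.5962 + 0.0745| = 0.5217


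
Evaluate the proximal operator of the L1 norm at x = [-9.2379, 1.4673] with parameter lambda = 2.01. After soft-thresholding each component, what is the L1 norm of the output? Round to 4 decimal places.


Soft-thresholding with lambda = 2.01:
prox(-9.2379) = sign(-9.2379)*max(|-9.2379| - 2.01, 0) = -7.2279
prox(1.4673) = sign(1.4673)*max(|1.4673| - 2.01, 0) = 0.0
prox(x) = [-7.2279, 0.0]
||prox(x)||_1 = 7.2279 + 0.0 = 7.2279


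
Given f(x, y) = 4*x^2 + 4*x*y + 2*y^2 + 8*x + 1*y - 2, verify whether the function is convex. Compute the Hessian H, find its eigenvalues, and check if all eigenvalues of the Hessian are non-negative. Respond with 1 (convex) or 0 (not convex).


The Hessian of f(x,y) = 4*x^2 + 4*x*y + 2*y^2 + 8*x + 1*y - 2 is:
H = [[8, 4], [4, 4]]
Trace = 8 + 4 = 12
Determinant = 8*4 - (4)^2 = 16
Discriminant = (12)^2 - 4*16 = 80.0
Eigenvalues: lambda_1 = 1.5279, lambda_2 = 10.4721
The function is convex.

1


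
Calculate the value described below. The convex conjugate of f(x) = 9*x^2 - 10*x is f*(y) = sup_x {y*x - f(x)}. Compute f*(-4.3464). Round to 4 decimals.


f*(y) = sup_x {y*x - a*x^2 - b*x} = sup_x {(y-b)*x - a*x^2}
FOC: (y - b) - 2a*x = 0 => x* = (y - b)/(2a)
x* = (-4.3464 + 10)/(2*9) = 0.3141
f*(-4.3464) = (y-b)^2/(4a) = (-4.3464 + 10)^2/(4*9)
= 31.9632/36 = 0.8879


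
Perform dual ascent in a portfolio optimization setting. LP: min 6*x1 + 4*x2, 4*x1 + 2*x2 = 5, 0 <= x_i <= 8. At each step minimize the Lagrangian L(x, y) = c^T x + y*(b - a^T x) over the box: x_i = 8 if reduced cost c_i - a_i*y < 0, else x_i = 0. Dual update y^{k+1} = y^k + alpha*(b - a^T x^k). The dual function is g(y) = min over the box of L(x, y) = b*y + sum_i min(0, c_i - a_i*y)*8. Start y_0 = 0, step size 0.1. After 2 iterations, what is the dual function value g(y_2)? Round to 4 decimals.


Dual ascent for LP: min 6*x1 + 4*x2, 4*x1 + 2*x2 = 5, 0 <= x_i <= 8
Step 1: y^k = 0.0, reduced costs: (6.0, 4.0)
  x^k = (0.0, 0.0), subgradient = b - a^T x = 5.0
  y^{k+1} = 0.0 + 0.1*5.0 = 0.5
Step 2: y^k = 0.5, reduced costs: (4.0, 3.0)
  x^k = (0.0, 0.0), subgradient = b - a^T x = 5.0
  y^{k+1} = 0.5 + 0.1*5.0 = 1.0
Dual objective at y_2 = 1.0: reduced costs (2.0, 2.0), box minimizer x = (0.0, 0.0)
g(y_2) = b*y + (c1 - a1*y)*x1 + (c2 - a2*y)*x2 = 5*1.0 + 2.0*0.0 + 2.0*0.0 = 5.0 + 0.0 + 0.0 = 5.0


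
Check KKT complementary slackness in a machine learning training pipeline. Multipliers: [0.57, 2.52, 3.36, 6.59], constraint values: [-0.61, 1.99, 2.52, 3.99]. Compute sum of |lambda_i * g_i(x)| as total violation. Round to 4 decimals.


KKT complementary slackness check:
lambda_1 * g_1 = 0.57 * -0.61 = -0.3477
lambda_2 * g_2 = 2.52 * 1.99 = 5.0148
lambda_3 * g_3 = 3.36 * 2.52 = 8.4672
lambda_4 * g_4 = 6.59 * 3.99 = 26.2941
Total violation = 0.3477 + 5.0148 + 8.4672 + 26.2941 = 40.1238


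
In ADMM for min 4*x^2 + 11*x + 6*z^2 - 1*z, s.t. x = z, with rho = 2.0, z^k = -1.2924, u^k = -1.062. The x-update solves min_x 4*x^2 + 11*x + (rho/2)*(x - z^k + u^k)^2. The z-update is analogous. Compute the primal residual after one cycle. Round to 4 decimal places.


ADMM iteration with rho = 2.0, z^k = -1.2924, u^k = -1.062
Step 1: x-update.
Minimize 4*x^2 + 11*x + (2.0/2)*(x + 1.2924 - 1.062)^2
FOC: (2*4 + 2.0)*x = -11 + 2.0*(-1.2924 + 1.062)
x^{k+1} = -1.1461
Step 2: z-update.
Minimize 6*z^2 - 1*z + (2.0/2)*(-1.1461 - z - 1.062)^2
FOC: (2*6 + 2.0)*z = 1 + 2.0*(-1.1461 - 1.062)
z^{k+1} = -0.244
Step 3: u-update.
u^{k+1} = -1.062 - 1.1461 + 0.244 = -1.9641
Step 4: Primal residual = |-1.1461 + 0.244| = 0.9021


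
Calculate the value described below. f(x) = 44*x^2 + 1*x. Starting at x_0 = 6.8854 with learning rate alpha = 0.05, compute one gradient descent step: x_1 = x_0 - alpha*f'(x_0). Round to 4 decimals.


We compute the gradient at x_0 and apply the update.
f'(x) = 88*x + 1
f'(6.8854) = 88*6.8854 + 1 = 606.9152
x_1 = 6.8854 - 0.05*606.9152 = -23.4604


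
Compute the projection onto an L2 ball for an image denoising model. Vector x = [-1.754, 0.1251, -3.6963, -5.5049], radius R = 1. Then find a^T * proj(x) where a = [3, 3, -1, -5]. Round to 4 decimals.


Step 1: Compute ||x|| (intermediates to 6 decimals).
||x|| = sqrt((-1.754)^2 + 0.1251^2 + (-3.6963)^2 + (-5.5049)^2) = 6.859936
Step 2: Project.
Since ||x|| > R, scale = R/||x|| = 1/6.859936 = 0.145774, proj(x) = scale * x
proj(x) = [-0.255688, 0.018236, -0.538824, -0.802471]
Step 3: Dot product.
a^T * proj(x) = 3*(-0.255688) + 3*0.018236 - 1*(-0.538824) - 5*(-0.802471) = 3.8388


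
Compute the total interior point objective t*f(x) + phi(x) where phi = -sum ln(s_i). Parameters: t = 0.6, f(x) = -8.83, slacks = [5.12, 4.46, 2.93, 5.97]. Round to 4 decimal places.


Step 1: Compute log-barrier.
ln values: [1.6332, 1.4951, 1.075, 1.7867]
phi = -(1.6332 + 1.4951 + 1.075 + 1.7867) = -5.9901
Step 2: Compute augmented objective.
t*f(x) = 0.6*-8.83 = -5.298
Total = -5.298 - 5.9901 = -11.2881


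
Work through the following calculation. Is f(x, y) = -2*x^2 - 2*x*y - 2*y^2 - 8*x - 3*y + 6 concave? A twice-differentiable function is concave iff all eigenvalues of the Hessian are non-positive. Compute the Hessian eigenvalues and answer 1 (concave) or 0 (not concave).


The Hessian of f(x,y) = -2*x^2 - 2*x*y - 2*y^2 - 8*x - 3*y + 6 is:
H = [[-4, -2], [-2, -4]]
Trace = -4 - 4 = -8
Determinant = -4*-4 - (-2)^2 = 12
Discriminant = (-8)^2 - 4*12 = 16.0
Eigenvalues: lambda_1 = -6.0, lambda_2 = -2.0
The function is concave.

1


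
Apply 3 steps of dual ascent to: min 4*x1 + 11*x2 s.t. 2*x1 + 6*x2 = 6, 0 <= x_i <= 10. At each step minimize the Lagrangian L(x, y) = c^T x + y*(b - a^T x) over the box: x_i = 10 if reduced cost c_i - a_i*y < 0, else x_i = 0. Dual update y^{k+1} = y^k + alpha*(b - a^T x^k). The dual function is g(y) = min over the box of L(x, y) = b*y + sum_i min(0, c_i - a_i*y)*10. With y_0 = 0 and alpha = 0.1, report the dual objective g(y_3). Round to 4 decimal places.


Dual ascent for LP: min 4*x1 + 11*x2, 2*x1 + 6*x2 = 6, 0 <= x_i <= 10
Step 1: y^k = 0.0, reduced costs: (4.0, 11.0)
  x^k = (0.0, 0.0), subgradient = b - a^T x = 6.0
  y^{k+1} = 0.0 + 0.1*6.0 = 0.6
Step 2: y^k = 0.6, reduced costs: (2.8, 7.4)
  x^k = (0.0, 0.0), subgradient = b - a^T x = 6.0
  y^{k+1} = 0.6 + 0.1*6.0 = 1.2
Step 3: y^k = 1.2, reduced costs: (1.6, 3.8)
  x^k = (0.0, 0.0), subgradient = b - a^T x = 6.0
  y^{k+1} = 1.2 + 0.1*6.0 = 1.8
Dual objective at y_3 = 1.8: reduced costs (0.4, 0.2), box minimizer x = (0.0, 0.0)
g(y_3) = b*y + (c1 - a1*y)*x1 + (c2 - a2*y)*x2 = 6*1.8 + 0.4*0.0 + 0.2*0.0 = 10.8 + 0.0 + 0.0 = 10.8


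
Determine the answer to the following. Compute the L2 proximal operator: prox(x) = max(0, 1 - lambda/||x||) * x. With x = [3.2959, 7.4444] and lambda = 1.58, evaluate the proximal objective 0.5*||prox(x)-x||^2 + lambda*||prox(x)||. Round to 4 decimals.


Step 1: Compute ||x||.
||x|| = 8.1414
Step 2: Compute scaling factor.
scale = max(0, 1 - 1.58/8.1414) = 0.8059
Step 3: prox(x) = [2.6563, 5.9997]
||prox(x)|| = 6.5614
Step 4: Proximal objective.
0.5*||prox-x||^2 = 1.2482
lambda*||prox|| = 10.367
Total = 11.6152


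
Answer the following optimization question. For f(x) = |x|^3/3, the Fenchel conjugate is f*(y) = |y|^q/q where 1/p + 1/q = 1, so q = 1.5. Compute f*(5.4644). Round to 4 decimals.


The conjugate exponent q satisfies 1/p + 1/q = 1.
p = 3, so q = 3/(3 - 1) = 1.5
|y|^q = 5.4644^1.5 = 12.7736
f*(5.4644) = 12.7736 / 1.5 = 8.5157


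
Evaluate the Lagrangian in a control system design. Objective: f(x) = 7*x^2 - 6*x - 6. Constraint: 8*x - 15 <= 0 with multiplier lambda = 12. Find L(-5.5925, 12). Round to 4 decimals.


Step 1: Evaluate f(x).
f(-5.5925) = 7*(-5.5925)^2 - 6*(-5.5925) - 6 = 246.4874
Step 2: Evaluate g(x).
g(-5.5925) = 8*-5.5925 - 15 = -59.74
Step 3: Compute Lagrangian.
L = 246.4874 + 12*-59.74 = -470.3926


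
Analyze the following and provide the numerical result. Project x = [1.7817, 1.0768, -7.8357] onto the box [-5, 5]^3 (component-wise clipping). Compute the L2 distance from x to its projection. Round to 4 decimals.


Project each component onto [-5, 5].
clip(1.7817) = 1.7817, clip(1.0768) = 1.0768, clip(-7.8357) = -5.0
Projection = [1.7817, 1.0768, -5.0]
Squared diffs: [0.0, 0.0, 8.0412]
Distance = sqrt(8.0412) = 2.8357


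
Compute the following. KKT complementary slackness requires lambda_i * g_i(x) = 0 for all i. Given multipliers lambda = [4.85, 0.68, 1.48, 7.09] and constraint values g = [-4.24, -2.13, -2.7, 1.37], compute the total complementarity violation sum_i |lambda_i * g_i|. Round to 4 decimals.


KKT complementary slackness check:
lambda_1 * g_1 = 4.85 * -4.24 = -20.564
lambda_2 * g_2 = 0.68 * -2.13 = -1.4484
lambda_3 * g_3 = 1.48 * -2.7 = -3.996
lambda_4 * g_4 = 7.09 * 1.37 = 9.7133
Total violation = 20.564 + 1.4484 + 3.996 + 9.7133 = 35.7217


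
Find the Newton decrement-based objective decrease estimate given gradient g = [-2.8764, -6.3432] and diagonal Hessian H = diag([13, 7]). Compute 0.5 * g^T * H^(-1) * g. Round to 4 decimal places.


Step 1: H is diagonal, so H^(-1) * g = [-0.2213, -0.9062].
Step 2: g^T H^(-1) g = sum_i g_i^2 / H_ii
  = (-2.8764)^2/13 + (-6.3432)^2/7
  = 0.6364 + 5.748 = 6.3845
Step 3: Objective decrease = 0.5 * g^T H^(-1) g = 3.1922


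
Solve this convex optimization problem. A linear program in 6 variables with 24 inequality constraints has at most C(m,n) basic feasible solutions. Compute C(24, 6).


Each vertex corresponds to some choice of n active constraints out of m, so the number of vertices is at most C(m, n) = m! / (n!(m-n)!).
m = 24, n = 6
Numerator: 24 * 23 * 22 * 21 * 20 * 19
Denominator: 6! = 720
C(24, 6) = 134596


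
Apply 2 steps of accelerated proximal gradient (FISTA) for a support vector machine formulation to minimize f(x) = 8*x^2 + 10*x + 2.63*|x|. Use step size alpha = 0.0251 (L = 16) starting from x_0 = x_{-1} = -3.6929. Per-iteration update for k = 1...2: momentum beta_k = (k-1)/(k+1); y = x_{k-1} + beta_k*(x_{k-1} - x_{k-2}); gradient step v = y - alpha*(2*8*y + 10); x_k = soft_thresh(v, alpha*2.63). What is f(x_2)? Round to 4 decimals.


FISTA on f(x) = 8*x^2 + 10*x + 2.63*|x|
L = 16, alpha = 0.0251
Iteration 1: beta = 0.0, y = -3.6929 + 0.0*(-3.6929 + 3.6929) = -3.6929
  grad(y) = -49.0864, v = y - alpha*grad = -2.4608
  prox(v) = soft_thresh(-2.4608, 0.066) = -2.3948
Iteration 2: beta = 0.3333, y = -2.3948 + 0.3333*(-2.3948 + 3.6929) = -1.9621
  grad(y) = -21.394, v = y - alpha*grad = -1.4251
  prox(v) = soft_thresh(-1.4251, 0.066) = -1.3591
f(x_2) = 8*(-1.3591)^2 + 10*(-1.3591) + 2.63*|-1.3591| = 4.761
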